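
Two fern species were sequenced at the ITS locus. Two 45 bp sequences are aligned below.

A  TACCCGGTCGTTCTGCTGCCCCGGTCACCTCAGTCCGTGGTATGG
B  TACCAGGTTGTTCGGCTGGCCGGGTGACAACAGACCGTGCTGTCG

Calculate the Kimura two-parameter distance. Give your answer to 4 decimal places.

Of 45 sites, 2 differences are transitions and 10 are transversions, so P = 2/45 ≈ 0.044444 and Q = 10/45 ≈ 0.222222.
Under the Kimura two-parameter model, d = −½ ln(1 − 2P − Q) − ¼ ln(1 − 2Q).
1 − 2P − Q = 0.68889, giving −½ ln(0.68889) = 0.186337.
1 − 2Q = 0.555556, giving −¼ ln(0.555556) = 0.146946.
d = 0.186337 + 0.146946 = 0.333283.

0.3333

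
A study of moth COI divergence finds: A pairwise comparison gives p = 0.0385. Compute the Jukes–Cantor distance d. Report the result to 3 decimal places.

0.040

d = −(3/4) ln(1 − 4p/3) = −0.75 ln(1 − 0.051333) = −0.75 ln(0.948667)
  = −0.75 × (-0.052697) = 0.039523 substitutions/site.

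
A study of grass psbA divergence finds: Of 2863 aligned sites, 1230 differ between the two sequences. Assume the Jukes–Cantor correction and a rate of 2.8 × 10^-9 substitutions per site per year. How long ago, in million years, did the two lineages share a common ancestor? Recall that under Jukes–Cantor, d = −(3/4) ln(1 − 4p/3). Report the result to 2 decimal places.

113.91

p = 1230/2863 ≈ 0.429619.
d = −(3/4) ln(1 − 4p/3) = −0.75 ln(1 − 0.572825) = −0.75 ln(0.427175)
  = −0.75 × (-0.850562) = 0.637922 substitutions/site.
Under a molecular clock d = 2μt, so t = d/(2μ) = 0.637922 / (2 × 2.8 × 10^-9) = 113.91 million years.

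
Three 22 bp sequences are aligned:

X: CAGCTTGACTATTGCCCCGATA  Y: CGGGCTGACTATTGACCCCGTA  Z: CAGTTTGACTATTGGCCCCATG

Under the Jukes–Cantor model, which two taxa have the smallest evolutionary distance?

X–Y: 6/22 differ, p = 0.273, d = 0.339.
X–Z: 4/22 differ, p = 0.182, d = 0.208.
Y–Z: 6/22 differ, p = 0.273, d = 0.339.
The smallest distance is between X and Z.

X and Z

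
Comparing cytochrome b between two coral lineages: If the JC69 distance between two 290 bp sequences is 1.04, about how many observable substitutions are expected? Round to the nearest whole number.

Invert JC69: p = (3/4)(1 − e^(−4d/3)) = 0.75 × (1 − e^(-1.386667)) = 0.75 × (1 − 0.249907) = 0.562570.
Expected differing sites = pL ≈ 0.562570 × 290 = 163.1453 ≈ 163.

163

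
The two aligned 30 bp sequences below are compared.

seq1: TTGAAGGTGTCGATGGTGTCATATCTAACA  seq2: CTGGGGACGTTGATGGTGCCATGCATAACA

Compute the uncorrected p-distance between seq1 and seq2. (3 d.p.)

The sequences differ at 10 of 30 positions (sites 1, 4, 5, 7, 8, 11, 19, 23, 24, 25).
p = 10/30 = 0.333333… ≈ 0.333 (to 3 d.p.).

0.333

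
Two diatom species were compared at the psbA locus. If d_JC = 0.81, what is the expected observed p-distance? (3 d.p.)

p = (3/4)(1 − e^(−4d/3)) = 0.75 × (1 − e^(-1.08)) = 0.75 × (1 − 0.339596) = 0.495303.

0.495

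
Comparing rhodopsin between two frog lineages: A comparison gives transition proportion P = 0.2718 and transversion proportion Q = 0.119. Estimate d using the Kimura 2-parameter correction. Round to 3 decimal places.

0.611

Under the Kimura two-parameter model, d = −½ ln(1 − 2P − Q) − ¼ ln(1 − 2Q).
1 − 2P − Q = 0.3374, giving −½ ln(0.3374) = 0.543243.
1 − 2Q = 0.762, giving −¼ ln(0.762) = 0.067952.
d = 0.543243 + 0.067952 = 0.611195.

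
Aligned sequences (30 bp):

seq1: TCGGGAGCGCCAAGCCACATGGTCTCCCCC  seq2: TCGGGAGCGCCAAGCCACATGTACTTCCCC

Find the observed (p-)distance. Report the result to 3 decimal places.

0.100

The sequences differ at 3 of 30 positions (sites 22, 23, 26).
p = 3/30 = 0.100.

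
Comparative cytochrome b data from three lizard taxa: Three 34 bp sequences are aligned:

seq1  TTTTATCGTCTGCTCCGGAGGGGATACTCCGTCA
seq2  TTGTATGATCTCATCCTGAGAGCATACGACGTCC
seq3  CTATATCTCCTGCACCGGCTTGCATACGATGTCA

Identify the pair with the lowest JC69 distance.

seq1–seq2: 11/34 differ, p = 0.324, d = 0.423.
seq1–seq3: 12/34 differ, p = 0.353, d = 0.477.
seq2–seq3: 14/34 differ, p = 0.412, d = 0.597.
The smallest distance is between seq1 and seq2.

seq1 and seq2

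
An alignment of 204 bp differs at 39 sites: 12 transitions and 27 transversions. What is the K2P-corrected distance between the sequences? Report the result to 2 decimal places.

0.22

P = 12/204 ≈ 0.058824 and Q = 27/204 ≈ 0.132353.
Under the Kimura two-parameter model, d = −½ ln(1 − 2P − Q) − ¼ ln(1 − 2Q).
1 − 2P − Q = 0.749999, giving −½ ln(0.749999) = 0.143842.
1 − 2Q = 0.735294, giving −¼ ln(0.735294) = 0.076871.
d = 0.143842 + 0.076871 = 0.220713.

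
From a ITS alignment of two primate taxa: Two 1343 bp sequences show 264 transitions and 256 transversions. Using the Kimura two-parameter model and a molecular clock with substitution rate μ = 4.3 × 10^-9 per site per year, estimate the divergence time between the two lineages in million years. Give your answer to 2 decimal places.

P = 264/1343 ≈ 0.196575 and Q = 256/1343 ≈ 0.190618.
Under the Kimura two-parameter model, d = −½ ln(1 − 2P − Q) − ¼ ln(1 − 2Q).
1 − 2P − Q = 0.416232, giving −½ ln(0.416232) = 0.438256.
1 − 2Q = 0.618764, giving −¼ ln(0.618764) = 0.120008.
d = 0.438256 + 0.120008 = 0.558264.
Under a molecular clock d = 2μt, so t = d/(2μ) = 0.558264 / (2 × 4.3 × 10^-9) = 64.91 million years.

64.91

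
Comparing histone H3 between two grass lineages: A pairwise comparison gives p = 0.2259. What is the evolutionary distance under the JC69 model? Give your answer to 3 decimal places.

d = −(3/4) ln(1 − 4p/3) = −0.75 ln(1 − 0.3012) = −0.75 ln(0.6988)
  = −0.75 × (-0.358391) = 0.268793 substitutions/site.

0.269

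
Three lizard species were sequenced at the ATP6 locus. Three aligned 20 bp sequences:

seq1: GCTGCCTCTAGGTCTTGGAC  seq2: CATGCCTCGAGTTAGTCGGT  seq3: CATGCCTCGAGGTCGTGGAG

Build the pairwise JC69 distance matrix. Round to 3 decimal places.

seq1–seq2: 9/20 sites differ → p = 0.45, d = −0.75 ln(1 − 0.6) = 0.687218 ≈ 0.687.
seq1–seq3: 5/20 sites differ → p = 0.25, d = −0.75 ln(1 − 0.333333) = 0.304098 ≈ 0.304.
seq2–seq3: 5/20 sites differ → p = 0.25, d = −0.75 ln(1 − 0.333333) = 0.304098 ≈ 0.304.

d(seq1,seq2) = 0.687, d(seq1,seq3) = 0.304, d(seq2,seq3) = 0.304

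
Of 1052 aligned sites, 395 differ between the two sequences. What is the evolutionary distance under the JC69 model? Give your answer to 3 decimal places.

0.521

p = 395/1052 ≈ 0.375475.
d = −(3/4) ln(1 − 4p/3) = −0.75 ln(1 − 0.500633) = −0.75 ln(0.499367)
  = −0.75 × (-0.694414) = 0.520811 substitutions/site.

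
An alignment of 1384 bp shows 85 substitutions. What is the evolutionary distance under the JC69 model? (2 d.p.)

0.06

p = 85/1384 ≈ 0.061416.
d = −(3/4) ln(1 − 4p/3) = −0.75 ln(1 − 0.081888) = −0.75 ln(0.918112)
  = −0.75 × (-0.085436) = 0.064077 substitutions/site.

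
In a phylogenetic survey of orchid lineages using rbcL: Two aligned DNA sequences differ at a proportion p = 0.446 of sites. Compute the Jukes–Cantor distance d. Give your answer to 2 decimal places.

d = −(3/4) ln(1 − 4p/3) = −0.75 ln(1 − 0.594667) = −0.75 ln(0.405333)
  = −0.75 × (-0.903046) = 0.677285 substitutions/site.

0.68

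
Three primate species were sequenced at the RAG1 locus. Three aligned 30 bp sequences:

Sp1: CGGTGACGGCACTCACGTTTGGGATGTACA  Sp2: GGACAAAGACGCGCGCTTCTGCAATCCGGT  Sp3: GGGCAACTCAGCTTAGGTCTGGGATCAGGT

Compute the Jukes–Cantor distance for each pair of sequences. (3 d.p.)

Sp1–Sp2: 18/30 sites differ → p = 0.6, d = −0.75 ln(1 − 0.8) = 1.207078 ≈ 1.207.
Sp1–Sp3: 15/30 sites differ → p = 0.5, d = −0.75 ln(1 − 0.666667) = 0.823960 ≈ 0.824.
Sp2–Sp3: 13/30 sites differ → p ≈ 0.433333, d = −0.75 ln(1 − 0.577777) = 0.646666 ≈ 0.647.

d(Sp1,Sp2) = 1.207, d(Sp1,Sp3) = 0.824, d(Sp2,Sp3) = 0.647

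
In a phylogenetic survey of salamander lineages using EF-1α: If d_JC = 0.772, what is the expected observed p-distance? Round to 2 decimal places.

p = (3/4)(1 − e^(−4d/3)) = 0.75 × (1 − e^(-1.029333)) = 0.75 × (1 − 0.357245) = 0.482066.

0.48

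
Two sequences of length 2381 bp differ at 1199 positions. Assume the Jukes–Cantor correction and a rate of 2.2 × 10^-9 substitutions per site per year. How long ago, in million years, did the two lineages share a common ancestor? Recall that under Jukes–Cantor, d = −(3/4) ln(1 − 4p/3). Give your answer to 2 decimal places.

p = 1199/2381 ≈ 0.50357.
d = −(3/4) ln(1 − 4p/3) = −0.75 ln(1 − 0.671427) = −0.75 ln(0.328573)
  = −0.75 × (-1.112996) = 0.834747 substitutions/site.
Under a molecular clock d = 2μt, so t = d/(2μ) = 0.834747 / (2 × 2.2 × 10^-9) = 189.72 million years.

189.72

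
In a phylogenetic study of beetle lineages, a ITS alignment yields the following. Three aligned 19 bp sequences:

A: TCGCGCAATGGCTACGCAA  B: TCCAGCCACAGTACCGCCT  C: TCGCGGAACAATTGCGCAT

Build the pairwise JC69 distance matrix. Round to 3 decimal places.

d(A,B) = 0.907, d(A,C) = 0.507, d(B,C) = 0.618

A–B: 10/19 sites differ → p ≈ 0.526316, d = −0.75 ln(1 − 0.701755) = 0.907380 ≈ 0.907.
A–C: 7/19 sites differ → p ≈ 0.368421, d = −0.75 ln(1 − 0.491228) = 0.506816 ≈ 0.507.
B–C: 8/19 sites differ → p ≈ 0.421053, d = −0.75 ln(1 − 0.561404) = 0.618132 ≈ 0.618.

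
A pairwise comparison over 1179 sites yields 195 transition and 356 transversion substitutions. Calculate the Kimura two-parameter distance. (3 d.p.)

0.732

P = 195/1179 ≈ 0.165394 and Q = 356/1179 ≈ 0.301951.
Under the Kimura two-parameter model, d = −½ ln(1 − 2P − Q) − ¼ ln(1 − 2Q).
1 − 2P − Q = 0.367261, giving −½ ln(0.367261) = 0.500841.
1 − 2Q = 0.396098, giving −¼ ln(0.396098) = 0.231523.
d = 0.500841 + 0.231523 = 0.732364.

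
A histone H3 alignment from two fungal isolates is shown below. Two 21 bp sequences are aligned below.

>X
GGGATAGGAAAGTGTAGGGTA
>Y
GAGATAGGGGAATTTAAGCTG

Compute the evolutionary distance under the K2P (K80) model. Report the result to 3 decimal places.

Of 21 sites, 6 differences are transitions and 2 are transversions, so P = 6/21 ≈ 0.285714 and Q = 2/21 ≈ 0.095238.
Under the Kimura two-parameter model, d = −½ ln(1 − 2P − Q) − ¼ ln(1 − 2Q).
1 − 2P − Q = 0.333334, giving −½ ln(0.333334) = 0.549305.
1 − 2Q = 0.809524, giving −¼ ln(0.809524) = 0.052827.
d = 0.549305 + 0.052827 = 0.602132.

0.602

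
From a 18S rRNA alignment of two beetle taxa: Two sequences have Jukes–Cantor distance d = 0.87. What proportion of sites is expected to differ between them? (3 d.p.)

p = (3/4)(1 − e^(−4d/3)) = 0.75 × (1 − e^(-1.16)) = 0.75 × (1 − 0.313486) = 0.514886.

0.515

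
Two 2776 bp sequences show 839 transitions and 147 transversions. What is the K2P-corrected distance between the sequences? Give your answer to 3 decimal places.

P = 839/2776 ≈ 0.302233 and Q = 147/2776 ≈ 0.052954.
Under the Kimura two-parameter model, d = −½ ln(1 − 2P − Q) − ¼ ln(1 − 2Q).
1 − 2P − Q = 0.34258, giving −½ ln(0.34258) = 0.535625.
1 − 2Q = 0.894092, giving −¼ ln(0.894092) = 0.027987.
d = 0.535625 + 0.027987 = 0.563612.

0.564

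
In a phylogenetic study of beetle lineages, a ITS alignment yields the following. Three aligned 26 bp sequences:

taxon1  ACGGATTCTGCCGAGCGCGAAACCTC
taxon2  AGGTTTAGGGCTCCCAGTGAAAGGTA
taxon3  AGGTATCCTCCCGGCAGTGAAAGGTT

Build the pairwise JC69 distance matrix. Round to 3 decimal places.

d(taxon1,taxon2) = 1.100, d(taxon1,taxon3) = 0.623, d(taxon2,taxon3) = 0.464

taxon1–taxon2: 15/26 sites differ → p ≈ 0.576923, d = −0.75 ln(1 − 0.769231) = 1.099754 ≈ 1.100.
taxon1–taxon3: 11/26 sites differ → p ≈ 0.423077, d = −0.75 ln(1 − 0.564103) = 0.622762 ≈ 0.623.
taxon2–taxon3: 9/26 sites differ → p ≈ 0.346154, d = −0.75 ln(1 − 0.461539) = 0.464280 ≈ 0.464.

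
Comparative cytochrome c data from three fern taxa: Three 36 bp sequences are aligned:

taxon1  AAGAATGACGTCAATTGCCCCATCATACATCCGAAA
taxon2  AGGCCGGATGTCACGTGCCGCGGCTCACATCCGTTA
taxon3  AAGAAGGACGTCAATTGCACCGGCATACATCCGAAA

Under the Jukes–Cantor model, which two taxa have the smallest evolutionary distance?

taxon1 and taxon3

taxon1–taxon2: 14/36 differ, p = 0.389, d = 0.548.
taxon1–taxon3: 4/36 differ, p = 0.111, d = 0.120.
taxon2–taxon3: 12/36 differ, p = 0.333, d = 0.441.
The smallest distance is between taxon1 and taxon3.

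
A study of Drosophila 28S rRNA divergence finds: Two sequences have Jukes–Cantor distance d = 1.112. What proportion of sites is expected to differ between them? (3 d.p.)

0.580

p = (3/4)(1 − e^(−4d/3)) = 0.75 × (1 − e^(-1.482667)) = 0.75 × (1 − 0.227031) = 0.579727.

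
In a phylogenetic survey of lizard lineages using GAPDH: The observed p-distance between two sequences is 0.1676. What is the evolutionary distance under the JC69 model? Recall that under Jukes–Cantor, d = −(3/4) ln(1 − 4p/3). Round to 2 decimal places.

d = −(3/4) ln(1 − 4p/3) = −0.75 ln(1 − 0.223467) = −0.75 ln(0.776533)
  = −0.75 × (-0.252916) = 0.189687 substitutions/site.

0.19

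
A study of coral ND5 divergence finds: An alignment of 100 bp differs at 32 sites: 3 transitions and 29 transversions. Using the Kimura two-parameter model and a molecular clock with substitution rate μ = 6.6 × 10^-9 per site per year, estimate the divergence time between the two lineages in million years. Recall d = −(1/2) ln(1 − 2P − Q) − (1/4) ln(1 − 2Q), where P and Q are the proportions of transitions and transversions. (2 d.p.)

P = 3/100 = 0.03 and Q = 29/100 = 0.29.
Under the Kimura two-parameter model, d = −½ ln(1 − 2P − Q) − ¼ ln(1 − 2Q).
1 − 2P − Q = 0.65, giving −½ ln(0.65) = 0.215391.
1 − 2Q = 0.42, giving −¼ ln(0.42) = 0.216875.
d = 0.215391 + 0.216875 = 0.432266.
Under a molecular clock d = 2μt, so t = d/(2μ) = 0.432266 / (2 × 6.6 × 10^-9) = 32.75 million years.

32.75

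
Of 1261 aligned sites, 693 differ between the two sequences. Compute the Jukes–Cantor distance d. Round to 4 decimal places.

0.9897

p = 693/1261 ≈ 0.549564.
d = −(3/4) ln(1 − 4p/3) = −0.75 ln(1 − 0.732752) = −0.75 ln(0.267248)
  = −0.75 × (-1.319578) = 0.989684 substitutions/site.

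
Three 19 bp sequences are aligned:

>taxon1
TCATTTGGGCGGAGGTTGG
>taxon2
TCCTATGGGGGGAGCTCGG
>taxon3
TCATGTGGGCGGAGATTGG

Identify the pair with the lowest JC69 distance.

taxon1 and taxon3

taxon1–taxon2: 5/19 differ, p = 0.263, d = 0.324.
taxon1–taxon3: 2/19 differ, p = 0.105, d = 0.113.
taxon2–taxon3: 5/19 differ, p = 0.263, d = 0.324.
The smallest distance is between taxon1 and taxon3.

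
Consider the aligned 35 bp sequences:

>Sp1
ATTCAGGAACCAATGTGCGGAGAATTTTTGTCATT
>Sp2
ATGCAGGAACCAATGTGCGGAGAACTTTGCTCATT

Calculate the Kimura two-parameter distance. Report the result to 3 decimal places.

0.124

Of 35 sites, 1 differences are transitions and 3 are transversions, so P = 1/35 ≈ 0.028571 and Q = 3/35 ≈ 0.085714.
Under the Kimura two-parameter model, d = −½ ln(1 − 2P − Q) − ¼ ln(1 − 2Q).
1 − 2P − Q = 0.857144, giving −½ ln(0.857144) = 0.077075.
1 − 2Q = 0.828572, giving −¼ ln(0.828572) = 0.047013.
d = 0.077075 + 0.047013 = 0.124088.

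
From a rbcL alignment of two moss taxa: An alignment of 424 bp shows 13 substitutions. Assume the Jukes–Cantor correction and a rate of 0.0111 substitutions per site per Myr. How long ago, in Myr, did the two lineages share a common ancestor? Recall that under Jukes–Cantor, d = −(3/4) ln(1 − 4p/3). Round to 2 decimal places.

1.41

p = 13/424 ≈ 0.03066.
d = −(3/4) ln(1 − 4p/3) = −0.75 ln(1 − 0.04088) = −0.75 ln(0.95912)
  = −0.75 × (-0.041739) = 0.031304 substitutions/site.
Under a molecular clock d = 2μt, so t = d/(2μ) = 0.031304 / (2 × 0.0111) = 1.41 Myr.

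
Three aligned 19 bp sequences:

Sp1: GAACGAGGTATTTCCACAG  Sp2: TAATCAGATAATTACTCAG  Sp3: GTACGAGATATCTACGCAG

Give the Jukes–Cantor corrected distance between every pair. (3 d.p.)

d(Sp1,Sp2) = 0.507, d(Sp1,Sp3) = 0.324, d(Sp2,Sp3) = 0.507

Sp1–Sp2: 7/19 sites differ → p ≈ 0.368421, d = −0.75 ln(1 − 0.491228) = 0.506816 ≈ 0.507.
Sp1–Sp3: 5/19 sites differ → p ≈ 0.263158, d = −0.75 ln(1 − 0.350877) = 0.324100 ≈ 0.324.
Sp2–Sp3: 7/19 sites differ → p ≈ 0.368421, d = −0.75 ln(1 − 0.491228) = 0.506816 ≈ 0.507.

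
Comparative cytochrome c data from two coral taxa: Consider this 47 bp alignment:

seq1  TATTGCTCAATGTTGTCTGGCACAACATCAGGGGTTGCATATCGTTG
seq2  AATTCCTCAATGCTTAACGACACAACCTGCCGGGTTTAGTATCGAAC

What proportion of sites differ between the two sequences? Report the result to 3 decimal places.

The sequences differ at 18 of 47 positions.
p = 18/47 = 0.382978… ≈ 0.383 (to 3 d.p.).

0.383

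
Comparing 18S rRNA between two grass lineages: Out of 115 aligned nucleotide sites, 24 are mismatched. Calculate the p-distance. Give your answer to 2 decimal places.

0.21

p = 24/115 = 0.208695… ≈ 0.21 (to 2 d.p.).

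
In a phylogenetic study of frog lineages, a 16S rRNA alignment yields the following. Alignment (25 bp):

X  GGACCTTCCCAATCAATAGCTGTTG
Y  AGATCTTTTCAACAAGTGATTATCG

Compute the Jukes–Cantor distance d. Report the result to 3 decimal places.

0.766

The sequences differ at 12 of 25 sites, so p = 12/25 = 0.48.
d = −(3/4) ln(1 − 4p/3) = −0.75 ln(1 − 0.64) = −0.75 ln(0.36)
  = −0.75 × (-1.021651) = 0.766238 substitutions/site.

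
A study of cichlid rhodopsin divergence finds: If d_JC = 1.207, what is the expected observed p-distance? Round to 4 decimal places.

p = (3/4)(1 − e^(−4d/3)) = 0.75 × (1 − e^(-1.609333)) = 0.75 × (1 − 0.200021) = 0.599984.

0.6000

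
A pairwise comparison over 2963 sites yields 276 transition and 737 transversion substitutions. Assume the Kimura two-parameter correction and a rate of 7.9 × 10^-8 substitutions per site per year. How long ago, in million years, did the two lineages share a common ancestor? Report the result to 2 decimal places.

P = 276/2963 ≈ 0.093149 and Q = 737/2963 ≈ 0.248734.
Under the Kimura two-parameter model, d = −½ ln(1 − 2P − Q) − ¼ ln(1 − 2Q).
1 − 2P − Q = 0.564968, giving −½ ln(0.564968) = 0.285493.
1 − 2Q = 0.502532, giving −¼ ln(0.502532) = 0.172024.
d = 0.285493 + 0.172024 = 0.457517.
Under a molecular clock d = 2μt, so t = d/(2μ) = 0.457517 / (2 × 7.9 × 10^-8) = 2.90 million years.

2.90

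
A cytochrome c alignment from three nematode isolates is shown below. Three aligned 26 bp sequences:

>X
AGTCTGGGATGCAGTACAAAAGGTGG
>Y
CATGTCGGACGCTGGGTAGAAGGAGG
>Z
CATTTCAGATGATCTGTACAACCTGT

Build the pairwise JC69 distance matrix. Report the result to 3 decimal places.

X–Y: 11/26 sites differ → p ≈ 0.423077, d = −0.75 ln(1 − 0.564103) = 0.622762 ≈ 0.623.
X–Z: 14/26 sites differ → p ≈ 0.538462, d = −0.75 ln(1 − 0.717949) = 0.949251 ≈ 0.949.
Y–Z: 11/26 sites differ → p ≈ 0.423077, d = −0.75 ln(1 − 0.564103) = 0.622762 ≈ 0.623.

d(X,Y) = 0.623, d(X,Z) = 0.949, d(Y,Z) = 0.623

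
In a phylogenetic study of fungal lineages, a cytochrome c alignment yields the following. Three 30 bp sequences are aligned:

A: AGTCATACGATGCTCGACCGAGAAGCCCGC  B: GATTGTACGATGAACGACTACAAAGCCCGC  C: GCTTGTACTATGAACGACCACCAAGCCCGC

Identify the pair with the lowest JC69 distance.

A–B: 10/30 differ, p = 0.333, d = 0.441.
A–C: 10/30 differ, p = 0.333, d = 0.441.
B–C: 4/30 differ, p = 0.133, d = 0.147.
The smallest distance is between B and C.

B and C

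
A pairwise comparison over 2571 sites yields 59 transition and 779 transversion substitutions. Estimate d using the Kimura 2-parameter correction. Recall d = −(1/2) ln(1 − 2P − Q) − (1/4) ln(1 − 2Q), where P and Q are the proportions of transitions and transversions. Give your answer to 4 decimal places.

P = 59/2571 ≈ 0.022948 and Q = 779/2571 ≈ 0.302995.
Under the Kimura two-parameter model, d = −½ ln(1 − 2P − Q) − ¼ ln(1 − 2Q).
1 − 2P − Q = 0.651109, giving −½ ln(0.651109) = 0.214539.
1 − 2Q = 0.39401, giving −¼ ln(0.39401) = 0.232845.
d = 0.214539 + 0.232845 = 0.447384.

0.4474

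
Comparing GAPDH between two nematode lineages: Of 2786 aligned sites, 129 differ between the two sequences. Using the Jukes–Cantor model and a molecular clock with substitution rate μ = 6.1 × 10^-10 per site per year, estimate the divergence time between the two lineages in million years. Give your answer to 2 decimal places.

39.18

p = 129/2786 ≈ 0.046303.
d = −(3/4) ln(1 − 4p/3) = −0.75 ln(1 − 0.061737) = −0.75 ln(0.938263)
  = −0.75 × (-0.063725) = 0.047794 substitutions/site.
Under a molecular clock d = 2μt, so t = d/(2μ) = 0.047794 / (2 × 6.1 × 10^-10) = 39.18 million years.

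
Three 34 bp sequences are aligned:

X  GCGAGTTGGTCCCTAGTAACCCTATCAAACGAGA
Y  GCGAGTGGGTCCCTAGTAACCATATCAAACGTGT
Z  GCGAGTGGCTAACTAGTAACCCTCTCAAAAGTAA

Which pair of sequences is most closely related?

X–Y: 4/34 differ, p = 0.118, d = 0.128.
X–Z: 8/34 differ, p = 0.235, d = 0.282.
Y–Z: 8/34 differ, p = 0.235, d = 0.282.
The smallest distance is between X and Y.

X and Y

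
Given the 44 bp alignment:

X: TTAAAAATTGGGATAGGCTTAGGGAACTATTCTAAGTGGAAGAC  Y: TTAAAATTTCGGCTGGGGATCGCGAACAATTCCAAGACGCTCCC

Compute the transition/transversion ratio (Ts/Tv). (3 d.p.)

0.143

Transitions are A↔G and C↔T; transversions are all other mismatches.
Transitions: 2. Transversions: 14.
R = 2/14 = 0.142857… ≈ 0.143 (to 3 d.p.).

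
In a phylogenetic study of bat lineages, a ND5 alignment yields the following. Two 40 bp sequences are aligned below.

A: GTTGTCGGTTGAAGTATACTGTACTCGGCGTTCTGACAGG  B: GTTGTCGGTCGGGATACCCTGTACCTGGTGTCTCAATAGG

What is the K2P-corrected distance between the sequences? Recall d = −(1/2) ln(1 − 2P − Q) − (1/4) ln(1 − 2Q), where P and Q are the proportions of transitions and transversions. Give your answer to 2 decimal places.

0.57

Of 40 sites, 13 differences are transitions and 1 are transversions, so P = 13/40 = 0.325 and Q = 1/40 = 0.025.
Under the Kimura two-parameter model, d = −½ ln(1 − 2P − Q) − ¼ ln(1 − 2Q).
1 − 2P − Q = 0.325, giving −½ ln(0.325) = 0.561965.
1 − 2Q = 0.95, giving −¼ ln(0.95) = 0.012823.
d = 0.561965 + 0.012823 = 0.574788.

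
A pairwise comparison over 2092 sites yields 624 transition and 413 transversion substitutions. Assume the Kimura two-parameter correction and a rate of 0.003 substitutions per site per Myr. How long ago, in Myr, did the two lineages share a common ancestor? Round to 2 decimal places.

152.57

P = 624/2092 ≈ 0.298279 and Q = 413/2092 ≈ 0.197419.
Under the Kimura two-parameter model, d = −½ ln(1 − 2P − Q) − ¼ ln(1 − 2Q).
1 − 2P − Q = 0.206023, giving −½ ln(0.206023) = 0.789884.
1 − 2Q = 0.605162, giving −¼ ln(0.605162) = 0.125565.
d = 0.789884 + 0.125565 = 0.915449.
Under a molecular clock d = 2μt, so t = d/(2μ) = 0.915449 / (2 × 0.003) = 152.57 Myr.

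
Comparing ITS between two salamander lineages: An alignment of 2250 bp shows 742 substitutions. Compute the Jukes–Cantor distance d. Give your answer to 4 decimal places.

0.4345

p = 742/2250 ≈ 0.329778.
d = −(3/4) ln(1 − 4p/3) = −0.75 ln(1 − 0.439704) = −0.75 ln(0.560296)
  = −0.75 × (-0.579290) = 0.434468 substitutions/site.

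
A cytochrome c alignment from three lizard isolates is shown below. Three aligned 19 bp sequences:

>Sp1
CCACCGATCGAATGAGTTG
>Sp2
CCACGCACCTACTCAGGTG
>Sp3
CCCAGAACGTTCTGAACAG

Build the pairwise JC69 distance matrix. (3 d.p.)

Sp1–Sp2: 7/19 sites differ → p ≈ 0.368421, d = −0.75 ln(1 − 0.491228) = 0.506816 ≈ 0.507.
Sp1–Sp3: 12/19 sites differ → p ≈ 0.631579, d = −0.75 ln(1 − 0.842105) = 1.384369 ≈ 1.384.
Sp2–Sp3: 9/19 sites differ → p ≈ 0.473684, d = −0.75 ln(1 − 0.631579) = 0.748897 ≈ 0.749.

d(Sp1,Sp2) = 0.507, d(Sp1,Sp3) = 1.384, d(Sp2,Sp3) = 0.749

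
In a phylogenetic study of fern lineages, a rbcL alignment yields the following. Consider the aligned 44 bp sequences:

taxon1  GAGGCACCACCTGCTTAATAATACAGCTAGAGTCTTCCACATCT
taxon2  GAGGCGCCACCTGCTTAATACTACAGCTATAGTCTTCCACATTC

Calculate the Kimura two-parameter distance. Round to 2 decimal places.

0.12

Of 44 sites, 3 differences are transitions and 2 are transversions, so P = 3/44 ≈ 0.068182 and Q = 2/44 ≈ 0.045455.
Under the Kimura two-parameter model, d = −½ ln(1 − 2P − Q) − ¼ ln(1 − 2Q).
1 − 2P − Q = 0.818181, giving −½ ln(0.818181) = 0.100336.
1 − 2Q = 0.90909, giving −¼ ln(0.90909) = 0.023828.
d = 0.100336 + 0.023828 = 0.124164.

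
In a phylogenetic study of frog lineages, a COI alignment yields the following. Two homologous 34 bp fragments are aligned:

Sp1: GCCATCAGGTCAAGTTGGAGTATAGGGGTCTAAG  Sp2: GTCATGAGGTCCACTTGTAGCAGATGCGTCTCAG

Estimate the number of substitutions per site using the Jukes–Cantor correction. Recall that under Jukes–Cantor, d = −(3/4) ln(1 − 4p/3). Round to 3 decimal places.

0.373

The sequences differ at 10 of 34 sites (2, 6, 12, 14, 18, 21, 23, 25, 27, 32), so p = 10/34 ≈ 0.294118.
d = −(3/4) ln(1 − 4p/3) = −0.75 ln(1 − 0.392157) = −0.75 ln(0.607843)
  = −0.75 × (-0.497839) = 0.373379 substitutions/site.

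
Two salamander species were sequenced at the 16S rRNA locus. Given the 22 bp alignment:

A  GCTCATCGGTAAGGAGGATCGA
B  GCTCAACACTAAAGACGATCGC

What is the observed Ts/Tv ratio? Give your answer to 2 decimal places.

Transitions are A↔G and C↔T; transversions are all other mismatches.
Transitions: 2. Transversions: 4.
R = 2/4 = 0.50.

0.50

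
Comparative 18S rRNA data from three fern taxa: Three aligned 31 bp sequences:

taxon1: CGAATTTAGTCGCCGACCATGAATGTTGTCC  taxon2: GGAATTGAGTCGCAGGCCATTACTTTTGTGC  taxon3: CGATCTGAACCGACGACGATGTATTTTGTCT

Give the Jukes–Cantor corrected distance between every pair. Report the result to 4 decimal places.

d(taxon1,taxon2) = 0.3163, d(taxon1,taxon3) = 0.4217, d(taxon2,taxon3) = 0.6913

taxon1–taxon2: 8/31 sites differ → p ≈ 0.258065, d = −0.75 ln(1 − 0.344087) = 0.316295 ≈ 0.3163.
taxon1–taxon3: 10/31 sites differ → p ≈ 0.322581, d = −0.75 ln(1 − 0.430108) = 0.421731 ≈ 0.4217.
taxon2–taxon3: 14/31 sites differ → p ≈ 0.451613, d = −0.75 ln(1 − 0.602151) = 0.691262 ≈ 0.6913.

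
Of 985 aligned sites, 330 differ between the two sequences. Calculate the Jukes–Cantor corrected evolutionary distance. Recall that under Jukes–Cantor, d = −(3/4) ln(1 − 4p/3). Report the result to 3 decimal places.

0.444

p = 330/985 ≈ 0.335025.
d = −(3/4) ln(1 − 4p/3) = −0.75 ln(1 − 0.4467) = −0.75 ln(0.5533)
  = −0.75 × (-0.591855) = 0.443891 substitutions/site.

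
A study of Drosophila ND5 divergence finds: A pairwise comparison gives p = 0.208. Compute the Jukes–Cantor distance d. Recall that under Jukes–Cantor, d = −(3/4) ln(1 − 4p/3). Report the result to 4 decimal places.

d = −(3/4) ln(1 − 4p/3) = −0.75 ln(1 − 0.277333) = −0.75 ln(0.722667)
  = −0.75 × (-0.324807) = 0.243605 substitutions/site.

0.2436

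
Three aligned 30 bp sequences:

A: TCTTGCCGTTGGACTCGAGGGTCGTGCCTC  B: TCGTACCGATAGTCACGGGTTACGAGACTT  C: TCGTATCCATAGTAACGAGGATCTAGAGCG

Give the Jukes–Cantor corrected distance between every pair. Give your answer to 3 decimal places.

d(A,B) = 0.647, d(A,C) = 0.931, d(B,C) = 0.503

A–B: 13/30 sites differ → p ≈ 0.433333, d = −0.75 ln(1 − 0.577777) = 0.646666 ≈ 0.647.
A–C: 16/30 sites differ → p ≈ 0.533333, d = −0.75 ln(1 − 0.711111) = 0.931285 ≈ 0.931.
B–C: 11/30 sites differ → p ≈ 0.366667, d = −0.75 ln(1 − 0.488889) = 0.503376 ≈ 0.503.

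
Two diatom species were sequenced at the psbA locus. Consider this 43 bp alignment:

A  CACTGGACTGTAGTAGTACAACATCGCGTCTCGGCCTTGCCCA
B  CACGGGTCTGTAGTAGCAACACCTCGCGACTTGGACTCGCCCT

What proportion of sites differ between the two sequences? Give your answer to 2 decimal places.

0.26

The sequences differ at 11 of 43 positions.
p = 11/43 = 0.255813… ≈ 0.26 (to 2 d.p.).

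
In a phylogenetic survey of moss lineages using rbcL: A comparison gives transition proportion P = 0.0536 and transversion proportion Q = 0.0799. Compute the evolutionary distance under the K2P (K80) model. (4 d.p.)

Under the Kimura two-parameter model, d = −½ ln(1 − 2P − Q) − ¼ ln(1 − 2Q).
1 − 2P − Q = 0.8129, giving −½ ln(0.8129) = 0.103574.
1 − 2Q = 0.8402, giving −¼ ln(0.8402) = 0.043529.
d = 0.103574 + 0.043529 = 0.147103.

0.1471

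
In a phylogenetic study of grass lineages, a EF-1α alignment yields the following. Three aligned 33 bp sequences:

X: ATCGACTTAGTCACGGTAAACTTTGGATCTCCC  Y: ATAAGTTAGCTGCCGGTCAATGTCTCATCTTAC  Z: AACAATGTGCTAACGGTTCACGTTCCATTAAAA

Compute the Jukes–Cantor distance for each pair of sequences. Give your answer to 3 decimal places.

X–Y: 17/33 sites differ → p ≈ 0.515152, d = −0.75 ln(1 − 0.686869) = 0.870850 ≈ 0.871.
X–Z: 17/33 sites differ → p ≈ 0.515152, d = −0.75 ln(1 − 0.686869) = 0.870850 ≈ 0.871.
Y–Z: 16/33 sites differ → p ≈ 0.484848, d = −0.75 ln(1 − 0.646464) = 0.779827 ≈ 0.780.

d(X,Y) = 0.871, d(X,Z) = 0.871, d(Y,Z) = 0.780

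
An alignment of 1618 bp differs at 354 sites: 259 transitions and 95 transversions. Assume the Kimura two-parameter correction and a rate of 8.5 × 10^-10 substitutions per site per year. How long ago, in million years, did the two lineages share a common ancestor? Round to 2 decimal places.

158.43

P = 259/1618 ≈ 0.160074 and Q = 95/1618 ≈ 0.058714.
Under the Kimura two-parameter model, d = −½ ln(1 − 2P − Q) − ¼ ln(1 − 2Q).
1 − 2P − Q = 0.621138, giving −½ ln(0.621138) = 0.238101.
1 − 2Q = 0.882572, giving −¼ ln(0.882572) = 0.031229.
d = 0.238101 + 0.031229 = 0.269330.
Under a molecular clock d = 2μt, so t = d/(2μ) = 0.269330 / (2 × 8.5 × 10^-10) = 158.43 million years.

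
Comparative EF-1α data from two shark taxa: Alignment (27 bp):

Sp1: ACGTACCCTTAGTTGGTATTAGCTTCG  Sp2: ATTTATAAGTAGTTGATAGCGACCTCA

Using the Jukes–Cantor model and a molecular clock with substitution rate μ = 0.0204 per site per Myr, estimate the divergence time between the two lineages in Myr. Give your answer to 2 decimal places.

18.88

The sequences differ at 13 of 27 sites, so p = 13/27 ≈ 0.481481.
d = −(3/4) ln(1 − 4p/3) = −0.75 ln(1 − 0.641975) = −0.75 ln(0.358025)
  = −0.75 × (-1.027152) = 0.770364 substitutions/site.
Under a molecular clock d = 2μt, so t = d/(2μ) = 0.770364 / (2 × 0.0204) = 18.88 Myr.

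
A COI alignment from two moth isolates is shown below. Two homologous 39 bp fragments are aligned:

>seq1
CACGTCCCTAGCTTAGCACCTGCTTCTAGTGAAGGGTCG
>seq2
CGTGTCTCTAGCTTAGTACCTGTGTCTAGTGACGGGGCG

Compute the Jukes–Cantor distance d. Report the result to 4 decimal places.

0.2396

The sequences differ at 8 of 39 sites (2, 3, 7, 17, 23, 24, 33, 37), so p = 8/39 ≈ 0.205128.
d = −(3/4) ln(1 − 4p/3) = −0.75 ln(1 − 0.273504) = −0.75 ln(0.726496)
  = −0.75 × (-0.319522) = 0.239642 substitutions/site.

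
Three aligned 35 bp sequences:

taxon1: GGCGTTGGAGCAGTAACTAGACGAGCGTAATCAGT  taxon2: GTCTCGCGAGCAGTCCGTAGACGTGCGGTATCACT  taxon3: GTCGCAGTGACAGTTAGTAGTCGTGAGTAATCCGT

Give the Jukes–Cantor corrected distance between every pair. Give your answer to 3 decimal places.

taxon1–taxon2: 12/35 sites differ → p ≈ 0.342857, d = −0.75 ln(1 − 0.457143) = 0.458182 ≈ 0.458.
taxon1–taxon3: 12/35 sites differ → p ≈ 0.342857, d = −0.75 ln(1 − 0.457143) = 0.458182 ≈ 0.458.
taxon2–taxon3: 14/35 sites differ → p = 0.4, d = −0.75 ln(1 − 0.533333) = 0.571605 ≈ 0.572.

d(taxon1,taxon2) = 0.458, d(taxon1,taxon3) = 0.458, d(taxon2,taxon3) = 0.572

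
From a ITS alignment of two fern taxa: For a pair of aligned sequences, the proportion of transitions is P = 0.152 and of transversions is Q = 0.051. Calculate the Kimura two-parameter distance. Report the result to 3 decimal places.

Under the Kimura two-parameter model, d = −½ ln(1 − 2P − Q) − ¼ ln(1 − 2Q).
1 − 2P − Q = 0.645, giving −½ ln(0.645) = 0.219252.
1 − 2Q = 0.898, giving −¼ ln(0.898) = 0.026896.
d = 0.219252 + 0.026896 = 0.246148.

0.246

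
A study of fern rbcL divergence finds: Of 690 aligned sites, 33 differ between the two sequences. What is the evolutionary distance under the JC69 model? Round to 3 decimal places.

0.049

p = 33/690 ≈ 0.047826.
d = −(3/4) ln(1 − 4p/3) = −0.75 ln(1 − 0.063768) = −0.75 ln(0.936232)
  = −0.75 × (-0.065892) = 0.049419 substitutions/site.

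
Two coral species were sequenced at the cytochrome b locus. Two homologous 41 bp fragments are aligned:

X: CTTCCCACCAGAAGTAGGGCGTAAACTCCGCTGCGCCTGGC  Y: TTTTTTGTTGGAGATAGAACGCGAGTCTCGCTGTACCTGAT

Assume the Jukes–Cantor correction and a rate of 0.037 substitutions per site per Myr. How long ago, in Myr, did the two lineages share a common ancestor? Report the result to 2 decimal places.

12.74

The sequences differ at 22 of 41 sites, so p = 22/41 ≈ 0.536585.
d = −(3/4) ln(1 − 4p/3) = −0.75 ln(1 − 0.715447) = −0.75 ln(0.284553)
  = −0.75 × (-1.256836) = 0.942627 substitutions/site.
Under a molecular clock d = 2μt, so t = d/(2μ) = 0.942627 / (2 × 0.037) = 12.74 Myr.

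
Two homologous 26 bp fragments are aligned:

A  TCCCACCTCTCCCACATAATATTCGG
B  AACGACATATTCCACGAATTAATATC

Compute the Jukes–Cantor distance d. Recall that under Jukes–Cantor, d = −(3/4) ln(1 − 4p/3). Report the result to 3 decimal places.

0.824

The sequences differ at 13 of 26 sites, so p = 13/26 = 0.5.
d = −(3/4) ln(1 − 4p/3) = −0.75 ln(1 − 0.666667) = −0.75 ln(0.333333)
  = −0.75 × (-1.098613) = 0.823960 substitutions/site.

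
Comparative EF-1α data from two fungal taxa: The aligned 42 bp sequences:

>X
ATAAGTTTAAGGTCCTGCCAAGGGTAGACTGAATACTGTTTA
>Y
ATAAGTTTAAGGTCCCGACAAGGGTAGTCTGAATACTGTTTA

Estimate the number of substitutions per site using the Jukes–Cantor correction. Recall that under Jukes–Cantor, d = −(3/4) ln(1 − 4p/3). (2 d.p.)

The sequences differ at 3 of 42 sites (16, 18, 28), so p = 3/42 ≈ 0.071429.
d = −(3/4) ln(1 − 4p/3) = −0.75 ln(1 − 0.095239) = −0.75 ln(0.904761)
  = −0.75 × (-0.100084) = 0.075063 substitutions/site.

0.08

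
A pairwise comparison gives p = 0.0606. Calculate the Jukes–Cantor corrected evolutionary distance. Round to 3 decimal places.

d = −(3/4) ln(1 − 4p/3) = −0.75 ln(1 − 0.0808) = −0.75 ln(0.9192)
  = −0.75 × (-0.084252) = 0.063189 substitutions/site.

0.063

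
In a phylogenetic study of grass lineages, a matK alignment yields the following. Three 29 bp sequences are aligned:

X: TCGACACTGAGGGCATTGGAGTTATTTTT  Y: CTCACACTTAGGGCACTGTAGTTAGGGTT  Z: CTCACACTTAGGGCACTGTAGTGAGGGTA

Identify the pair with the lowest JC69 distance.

X–Y: 9/29 differ, p = 0.310, d = 0.401.
X–Z: 11/29 differ, p = 0.379, d = 0.529.
Y–Z: 2/29 differ, p = 0.069, d = 0.072.
The smallest distance is between Y and Z.

Y and Z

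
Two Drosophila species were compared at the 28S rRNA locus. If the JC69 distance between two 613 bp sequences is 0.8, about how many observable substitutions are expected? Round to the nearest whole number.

302

Invert JC69: p = (3/4)(1 − e^(−4d/3)) = 0.75 × (1 − e^(-1.066667)) = 0.75 × (1 − 0.344154) = 0.491885.
Expected differing sites = pL ≈ 0.491885 × 613 = 301.525505 ≈ 302.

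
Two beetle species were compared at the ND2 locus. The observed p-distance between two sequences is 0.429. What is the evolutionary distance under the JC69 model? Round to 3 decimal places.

d = −(3/4) ln(1 − 4p/3) = −0.75 ln(1 − 0.572) = −0.75 ln(0.428)
  = −0.75 × (-0.848632) = 0.636474 substitutions/site.

0.636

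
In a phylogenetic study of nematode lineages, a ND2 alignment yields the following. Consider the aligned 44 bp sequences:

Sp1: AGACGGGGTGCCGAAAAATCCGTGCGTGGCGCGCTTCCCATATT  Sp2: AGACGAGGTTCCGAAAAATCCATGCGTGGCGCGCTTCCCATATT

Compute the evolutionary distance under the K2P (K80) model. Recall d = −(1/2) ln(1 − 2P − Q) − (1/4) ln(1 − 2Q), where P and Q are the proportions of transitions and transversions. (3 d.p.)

Of 44 sites, 2 differences are transitions and 1 are transversions, so P = 2/44 ≈ 0.045455 and Q = 1/44 ≈ 0.022727.
Under the Kimura two-parameter model, d = −½ ln(1 − 2P − Q) − ¼ ln(1 − 2Q).
1 − 2P − Q = 0.886363, giving −½ ln(0.886363) = 0.060314.
1 − 2Q = 0.954546, giving −¼ ln(0.954546) = 0.011630.
d = 0.060314 + 0.011630 = 0.071944.

0.072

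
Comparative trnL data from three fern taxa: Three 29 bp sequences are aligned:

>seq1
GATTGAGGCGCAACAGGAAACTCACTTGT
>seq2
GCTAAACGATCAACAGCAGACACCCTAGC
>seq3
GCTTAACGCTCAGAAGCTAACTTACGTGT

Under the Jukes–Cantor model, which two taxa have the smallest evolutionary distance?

seq1 and seq3

seq1–seq2: 12/29 differ, p = 0.414, d = 0.602.
seq1–seq3: 10/29 differ, p = 0.345, d = 0.462.
seq2–seq3: 12/29 differ, p = 0.414, d = 0.602.
The smallest distance is between seq1 and seq3.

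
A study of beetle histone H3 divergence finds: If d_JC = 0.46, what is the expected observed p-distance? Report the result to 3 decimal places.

p = (3/4)(1 − e^(−4d/3)) = 0.75 × (1 − e^(-0.613333)) = 0.75 × (1 − 0.541543) = 0.343843.

0.344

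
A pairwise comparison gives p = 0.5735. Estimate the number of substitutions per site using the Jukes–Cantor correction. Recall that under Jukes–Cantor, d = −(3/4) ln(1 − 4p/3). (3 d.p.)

d = −(3/4) ln(1 − 4p/3) = −0.75 ln(1 − 0.764667) = −0.75 ln(0.235333)
  = −0.75 × (-1.446754) = 1.085066 substitutions/site.

1.085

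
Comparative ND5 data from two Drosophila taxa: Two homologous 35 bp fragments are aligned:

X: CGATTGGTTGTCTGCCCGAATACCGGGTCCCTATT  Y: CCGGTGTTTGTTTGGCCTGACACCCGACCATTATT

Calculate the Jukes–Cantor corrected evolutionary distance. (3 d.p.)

0.572

The sequences differ at 14 of 35 sites, so p = 14/35 = 0.4.
d = −(3/4) ln(1 − 4p/3) = −0.75 ln(1 − 0.533333) = −0.75 ln(0.466667)
  = −0.75 × (-0.762139) = 0.571604 substitutions/site.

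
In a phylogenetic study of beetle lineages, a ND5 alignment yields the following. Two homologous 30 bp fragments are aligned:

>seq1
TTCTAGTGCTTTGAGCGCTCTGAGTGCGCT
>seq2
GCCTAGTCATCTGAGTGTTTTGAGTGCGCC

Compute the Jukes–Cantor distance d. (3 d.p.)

0.383

The sequences differ at 9 of 30 sites (1, 2, 8, 9, 11, 16, 18, 20, 30), so p = 9/30 = 0.3.
d = −(3/4) ln(1 − 4p/3) = −0.75 ln(1 − 0.4) = −0.75 ln(0.6)
  = −0.75 × (-0.510826) = 0.383120 substitutions/site.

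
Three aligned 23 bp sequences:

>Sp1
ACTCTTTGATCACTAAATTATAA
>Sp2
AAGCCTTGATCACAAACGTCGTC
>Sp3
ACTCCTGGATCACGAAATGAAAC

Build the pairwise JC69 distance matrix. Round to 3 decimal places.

d(Sp1,Sp2) = 0.650, d(Sp1,Sp3) = 0.321, d(Sp2,Sp3) = 0.650

Sp1–Sp2: 10/23 sites differ → p ≈ 0.434783, d = −0.75 ln(1 − 0.579711) = 0.650110 ≈ 0.650.
Sp1–Sp3: 6/23 sites differ → p ≈ 0.26087, d = −0.75 ln(1 − 0.347827) = 0.320584 ≈ 0.321.
Sp2–Sp3: 10/23 sites differ → p ≈ 0.434783, d = −0.75 ln(1 − 0.579711) = 0.650110 ≈ 0.650.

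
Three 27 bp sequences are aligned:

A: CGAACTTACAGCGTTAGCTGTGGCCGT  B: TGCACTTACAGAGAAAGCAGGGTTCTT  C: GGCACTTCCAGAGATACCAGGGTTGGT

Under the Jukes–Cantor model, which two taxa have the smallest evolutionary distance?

A–B: 10/27 differ, p = 0.370, d = 0.511.
A–C: 11/27 differ, p = 0.407, d = 0.588.
B–C: 6/27 differ, p = 0.222, d = 0.264.
The smallest distance is between B and C.

B and C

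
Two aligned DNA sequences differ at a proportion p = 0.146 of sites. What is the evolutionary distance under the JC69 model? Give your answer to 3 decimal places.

d = −(3/4) ln(1 − 4p/3) = −0.75 ln(1 − 0.194667) = −0.75 ln(0.805333)
  = −0.75 × (-0.216499) = 0.162374 substitutions/site.

0.162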